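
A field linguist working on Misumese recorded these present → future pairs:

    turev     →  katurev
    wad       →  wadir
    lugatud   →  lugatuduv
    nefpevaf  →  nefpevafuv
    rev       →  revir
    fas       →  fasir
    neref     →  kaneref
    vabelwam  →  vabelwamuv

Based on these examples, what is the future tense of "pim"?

rev and turev both end in -v yet inflect differently (revir, katurev), so the final letter is not what conditions the rule; the number of vowels is.
"pim" has 1 vowel. The stems with 1 vowel (rev → revir, fas → fasir, wad → wadir) add -ir.
So pim → pimir.

pimir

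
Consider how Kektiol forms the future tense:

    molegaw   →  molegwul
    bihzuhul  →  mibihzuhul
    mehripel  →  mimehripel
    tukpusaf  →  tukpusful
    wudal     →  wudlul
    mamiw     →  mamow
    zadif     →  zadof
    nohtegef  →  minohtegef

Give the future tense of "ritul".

molegaw and mamiw both end in -w yet inflect differently (molegwul, mamow), so the final letter is not what conditions the rule; the last vowel is.
"ritul" has last vowel 'u'. The one such stem in the data (bihzuhul → mibihzuhul) adds the prefix mi-, so the same rule applies.
The other patterns: stems whose last vowel is 'a' delete the last vowel and add -ul; stems whose last vowel is 'i' change the last vowel to 'o'.
So ritul → miritul.

miritul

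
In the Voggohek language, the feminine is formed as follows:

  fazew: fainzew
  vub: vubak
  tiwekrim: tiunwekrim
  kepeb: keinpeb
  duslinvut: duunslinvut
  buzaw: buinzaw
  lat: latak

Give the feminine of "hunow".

"hunow" has 2 vowels. The stems with 2 vowels (buzaw → buinzaw, fazew → fainzew, kepeb → keinpeb) insert -in- after the first vowel.
So hunow → huinnow.

huinnow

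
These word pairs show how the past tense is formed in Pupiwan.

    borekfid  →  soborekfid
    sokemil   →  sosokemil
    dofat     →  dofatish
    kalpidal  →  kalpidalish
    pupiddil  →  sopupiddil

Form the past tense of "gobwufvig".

sogobwufvig

sokemil and kalpidal both end in -l yet inflect differently (sosokemil, kalpidalish), so the final letter is not what conditions the rule; the last vowel is.
"gobwufvig" has last vowel 'i'. The stems whose last vowel is 'i' (borekfid → soborekfid, sokemil → sosokemil, pupiddil → sopupiddil) add the prefix so-.
So gobwufvig → sogobwufvig.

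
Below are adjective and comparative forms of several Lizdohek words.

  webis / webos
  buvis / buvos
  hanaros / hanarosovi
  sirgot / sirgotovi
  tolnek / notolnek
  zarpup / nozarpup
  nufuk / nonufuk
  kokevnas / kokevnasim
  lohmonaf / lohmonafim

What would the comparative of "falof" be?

falofovi

webis and hanaros both end in -s yet inflect differently (webos, hanarosovi), so the final letter is not what conditions the rule; the last vowel is.
"falof" has last vowel 'o'. The stems whose last vowel is 'o' (hanaros → hanarosovi, sirgot → sirgotovi) add -ovi.
So falof → falofovi.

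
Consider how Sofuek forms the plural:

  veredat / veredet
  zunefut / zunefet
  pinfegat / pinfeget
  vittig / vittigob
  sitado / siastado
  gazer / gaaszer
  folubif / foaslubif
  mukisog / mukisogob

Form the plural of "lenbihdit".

mukisog and sitado both have last vowel 'o' yet inflect differently (mukisogob, siastado), so the last vowel is not what conditions the rule; the final letter is.
"lenbihdit" ends in -t. The stems ending in -t (zunefut → zunefet, veredat → veredet, pinfegat → pinfeget) change the last vowel to 'e'.
So lenbihdit → lenbihdet.

lenbihdet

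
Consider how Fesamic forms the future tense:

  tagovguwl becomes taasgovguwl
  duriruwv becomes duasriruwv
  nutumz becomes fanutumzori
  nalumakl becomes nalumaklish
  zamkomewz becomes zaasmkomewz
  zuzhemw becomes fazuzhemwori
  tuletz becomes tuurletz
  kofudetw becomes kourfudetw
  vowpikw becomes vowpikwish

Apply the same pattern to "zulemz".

fazulemzori

nalumakl and tagovguwl both end in -l yet inflect differently (nalumaklish, taasgovguwl), so the final letter is not what conditions the rule; the second-to-last letter is.
"zulemz" has second-to-last letter 'm'. The stems whose second-to-last letter is 'm' (zuzhemw → fazuzhemwori, nutumz → fanutumzori) add fa- … -ori around the stem.
So zulemz → fazulemzori.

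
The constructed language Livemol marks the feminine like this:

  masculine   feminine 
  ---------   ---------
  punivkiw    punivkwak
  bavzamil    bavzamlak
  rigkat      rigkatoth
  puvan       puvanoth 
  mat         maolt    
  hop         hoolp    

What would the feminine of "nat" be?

naolt

mat and rigkat both end in -t yet inflect differently (maolt, rigkatoth), so the final letter is not what conditions the rule; the number of vowels is.
"nat" has 1 vowel. The stems with 1 vowel (mat → maolt, hop → hoolp) insert -ol- after the first vowel.
The other patterns: stems with 2 vowels add -oth; stems with 3 vowels delete the last vowel and add -ak.
So nat → naolt.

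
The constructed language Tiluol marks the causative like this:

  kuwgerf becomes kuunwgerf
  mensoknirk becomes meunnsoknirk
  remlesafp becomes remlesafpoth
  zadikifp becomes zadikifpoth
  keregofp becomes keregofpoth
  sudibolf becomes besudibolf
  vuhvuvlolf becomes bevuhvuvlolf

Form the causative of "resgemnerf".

reunsgemnerf

kuwgerf and sudibolf both end in -f yet inflect differently (kuunwgerf, besudibolf), so the final letter is not what conditions the rule; the second-to-last letter is.
"resgemnerf" has second-to-last letter 'r'. The stems whose second-to-last letter is 'r' (kuwgerf → kuunwgerf, mensoknirk → meunnsoknirk) insert -un- after the first vowel.
So resgemnerf → reunsgemnerf.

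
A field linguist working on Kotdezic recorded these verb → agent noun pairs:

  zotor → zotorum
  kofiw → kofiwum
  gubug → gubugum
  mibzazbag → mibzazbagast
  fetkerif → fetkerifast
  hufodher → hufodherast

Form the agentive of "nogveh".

nogvehum

gubug and mibzazbag both end in -g yet inflect differently (gubugum, mibzazbagast), so the final letter is not what conditions the rule; the number of vowels is.
"nogveh" has 2 vowels. The stems with 2 vowels (zotor → zotorum, kofiw → kofiwum, gubug → gubugum) add -um.
The other pattern: stems with 3 vowels add -ast.
So nogveh → nogvehum.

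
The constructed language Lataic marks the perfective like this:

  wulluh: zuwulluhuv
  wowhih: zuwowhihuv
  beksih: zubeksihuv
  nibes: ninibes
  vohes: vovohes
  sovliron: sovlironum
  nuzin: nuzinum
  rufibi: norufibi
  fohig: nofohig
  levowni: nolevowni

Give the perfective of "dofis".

wowhih and nuzin both have last vowel 'i' yet inflect differently (zuwowhihuv, nuzinum), so the last vowel is not what conditions the rule; the final letter is.
"dofis" ends in -s. The stems ending in -s (nibes → ninibes, vohes → vovohes) repeat the first consonant+vowel as a prefix.
So dofis → dodofis.

dodofis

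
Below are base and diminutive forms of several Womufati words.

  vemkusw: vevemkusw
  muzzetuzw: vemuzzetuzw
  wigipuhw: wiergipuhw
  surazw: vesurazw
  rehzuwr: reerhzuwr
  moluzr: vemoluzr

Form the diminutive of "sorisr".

vesorisr

moluzr and rehzuwr both end in -r yet inflect differently (vemoluzr, reerhzuwr), so the final letter is not what conditions the rule; the second-to-last letter is.
"sorisr" has second-to-last letter 's'. The one such stem in the data (vemkusw → vevemkusw) adds the prefix ve-, so the same rule applies.
The other pattern: stems whose second-to-last letter is 'h' or 'w' insert -er- after the first vowel.
So sorisr → vesorisr.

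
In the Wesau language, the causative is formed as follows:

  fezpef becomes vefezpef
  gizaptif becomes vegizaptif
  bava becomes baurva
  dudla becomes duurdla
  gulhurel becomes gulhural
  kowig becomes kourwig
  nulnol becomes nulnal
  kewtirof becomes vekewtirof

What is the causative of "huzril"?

huzral

"huzril" ends in -l. The stems ending in -l (gulhurel → gulhural, nulnol → nulnal) change the last vowel to 'a'.
So huzril → huzral.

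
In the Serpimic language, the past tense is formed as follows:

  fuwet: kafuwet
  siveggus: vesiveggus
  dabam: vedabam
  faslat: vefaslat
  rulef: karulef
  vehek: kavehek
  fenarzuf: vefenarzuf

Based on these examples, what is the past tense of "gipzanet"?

fenarzuf and rulef both end in -f yet inflect differently (vefenarzuf, karulef), so the final letter is not what conditions the rule; the last vowel is.
"gipzanet" has last vowel 'e'. The stems whose last vowel is 'e' (vehek → kavehek, rulef → karulef, fuwet → kafuwet) add the prefix ka-.
So gipzanet → kagipzanet.

kagipzanet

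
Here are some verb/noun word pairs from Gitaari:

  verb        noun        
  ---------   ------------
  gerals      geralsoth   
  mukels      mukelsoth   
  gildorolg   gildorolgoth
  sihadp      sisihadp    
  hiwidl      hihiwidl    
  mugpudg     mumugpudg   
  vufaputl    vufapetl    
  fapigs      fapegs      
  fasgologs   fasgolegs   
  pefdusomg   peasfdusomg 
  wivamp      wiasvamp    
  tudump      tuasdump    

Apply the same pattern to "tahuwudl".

tatahuwudl

gildorolg and mugpudg both end in -g yet inflect differently (gildorolgoth, mumugpudg), so the final letter is not what conditions the rule; the second-to-last letter is.
"tahuwudl" has second-to-last letter 'd'. The stems whose second-to-last letter is 'd' (sihadp → sisihadp, hiwidl → hihiwidl, mugpudg → mumugpudg) repeat the first consonant+vowel as a prefix.
So tahuwudl → tatahuwudl.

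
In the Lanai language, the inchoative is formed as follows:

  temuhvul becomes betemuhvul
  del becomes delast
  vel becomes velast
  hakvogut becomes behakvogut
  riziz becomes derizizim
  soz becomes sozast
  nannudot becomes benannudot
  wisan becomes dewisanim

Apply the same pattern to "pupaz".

depupazim

soz and riziz both end in -z yet inflect differently (sozast, derizizim), so the final letter is not what conditions the rule; the number of vowels is.
"pupaz" has 2 vowels. The stems with 2 vowels (riziz → derizizim, wisan → dewisanim) add de- … -im around the stem.
The other patterns: stems with 1 vowel add -ast; stems with 3 vowels add the prefix be-.
So pupaz → depupazim.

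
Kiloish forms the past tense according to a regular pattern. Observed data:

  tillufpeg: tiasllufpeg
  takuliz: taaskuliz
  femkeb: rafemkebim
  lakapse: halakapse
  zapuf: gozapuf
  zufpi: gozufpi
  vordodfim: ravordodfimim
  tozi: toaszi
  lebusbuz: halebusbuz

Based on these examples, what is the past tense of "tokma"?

"tokma" begins with t-. The stems beginning with t- (tozi → toaszi, takuliz → taaskuliz, tillufpeg → tiasllufpeg) insert -as- after the first vowel.
So tokma → toaskma.

toaskma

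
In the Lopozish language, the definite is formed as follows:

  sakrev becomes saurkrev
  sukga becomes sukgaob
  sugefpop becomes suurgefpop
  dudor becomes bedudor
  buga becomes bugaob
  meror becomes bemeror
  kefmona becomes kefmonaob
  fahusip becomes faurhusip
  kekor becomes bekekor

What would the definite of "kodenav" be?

kourdenav

kekor and sugefpop both have last vowel 'o' yet inflect differently (bekekor, suurgefpop), so the last vowel is not what conditions the rule; the final letter is.
"kodenav" ends in -v. The one such stem in the data (sakrev → saurkrev) inserts -ur- after the first vowel (as do fahusip, sugefpop), so the same rule applies.
So kodenav → kourdenav.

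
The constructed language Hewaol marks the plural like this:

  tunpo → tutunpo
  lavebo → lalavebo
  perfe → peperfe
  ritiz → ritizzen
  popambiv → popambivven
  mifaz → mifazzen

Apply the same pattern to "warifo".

"warifo" ends in a vowel. The stems ending in a vowel (tunpo → tutunpo, lavebo → lalavebo, perfe → peperfe) repeat the first consonant+vowel as a prefix.
So warifo → wawarifo.

wawarifo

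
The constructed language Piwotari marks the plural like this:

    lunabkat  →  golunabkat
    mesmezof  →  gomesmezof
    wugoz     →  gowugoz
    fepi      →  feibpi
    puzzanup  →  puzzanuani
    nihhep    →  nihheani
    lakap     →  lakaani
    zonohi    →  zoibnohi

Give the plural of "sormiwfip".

lakap and lunabkat both have last vowel 'a' yet inflect differently (lakaani, golunabkat), so the last vowel is not what conditions the rule; the final letter is.
"sormiwfip" ends in -p. The stems ending in -p (lakap → lakaani, nihhep → nihheani, puzzanup → puzzanuani) drop the final letter and add -ani.
The other patterns: stems ending in -i insert -ib- after the first vowel; stems ending in -f, -t or -z add the prefix go-.
So sormiwfip → sormiwfiani.

sormiwfiani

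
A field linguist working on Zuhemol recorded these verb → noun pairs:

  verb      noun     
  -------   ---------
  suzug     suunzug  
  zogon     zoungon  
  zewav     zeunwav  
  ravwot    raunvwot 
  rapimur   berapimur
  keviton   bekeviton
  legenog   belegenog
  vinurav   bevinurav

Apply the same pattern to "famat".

"famat" has 2 vowels. The stems with 2 vowels (suzug → suunzug, zogon → zoungon, zewav → zeunwav) insert -un- after the first vowel.
The other pattern: stems with 3 vowels add the prefix be-.
So famat → faunmat.

faunmat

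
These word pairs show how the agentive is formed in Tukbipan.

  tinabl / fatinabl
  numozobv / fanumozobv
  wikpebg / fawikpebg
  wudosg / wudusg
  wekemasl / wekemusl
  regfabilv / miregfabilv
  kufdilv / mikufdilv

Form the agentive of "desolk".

wikpebg and wudosg both end in -g yet inflect differently (fawikpebg, wudusg), so the final letter is not what conditions the rule; the second-to-last letter is.
"desolk" has second-to-last letter 'l'. The stems whose second-to-last letter is 'l' (regfabilv → miregfabilv, kufdilv → mikufdilv) add the prefix mi-.
So desolk → midesolk.

midesolk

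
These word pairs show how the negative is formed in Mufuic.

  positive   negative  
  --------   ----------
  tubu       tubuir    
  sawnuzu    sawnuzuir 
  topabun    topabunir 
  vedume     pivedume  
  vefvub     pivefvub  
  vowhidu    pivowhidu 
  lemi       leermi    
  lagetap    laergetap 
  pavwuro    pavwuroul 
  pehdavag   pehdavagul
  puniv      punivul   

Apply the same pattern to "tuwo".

tubu and vowhidu both end in -u yet inflect differently (tubuir, pivowhidu), so the final letter is not what conditions the rule; the first letter is.
"tuwo" begins with t-. The stems beginning with t- (tubu → tubuir, topabun → topabunir) add -ir.
The other patterns: stems beginning with v- add the prefix pi-; stems beginning with l- insert -er- after the first vowel; stems beginning with p- add -ul.
So tuwo → tuwoir.

tuwoir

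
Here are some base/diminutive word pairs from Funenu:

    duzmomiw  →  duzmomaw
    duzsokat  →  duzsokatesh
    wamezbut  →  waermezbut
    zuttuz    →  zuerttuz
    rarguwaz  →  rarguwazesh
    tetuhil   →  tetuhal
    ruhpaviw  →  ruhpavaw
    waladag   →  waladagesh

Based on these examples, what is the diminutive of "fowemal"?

fowemalesh

rarguwaz and zuttuz both end in -z yet inflect differently (rarguwazesh, zuerttuz), so the final letter is not what conditions the rule; the last vowel is.
"fowemal" has last vowel 'a'. The stems whose last vowel is 'a' (rarguwaz → rarguwazesh, duzsokat → duzsokatesh, waladag → waladagesh) add -esh.
The other patterns: stems whose last vowel is 'i' change the last vowel to 'a'; stems whose last vowel is 'u' insert -er- after the first vowel.
So fowemal → fowemalesh.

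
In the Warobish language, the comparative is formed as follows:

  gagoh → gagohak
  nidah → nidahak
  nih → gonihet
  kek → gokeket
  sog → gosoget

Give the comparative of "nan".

gagoh and nih both end in -h yet inflect differently (gagohak, gonihet), so the final letter is not what conditions the rule; the number of vowels is.
"nan" has 1 vowel. The stems with 1 vowel (nih → gonihet, kek → gokeket, sog → gosoget) add go- … -et around the stem.
The other pattern: stems with 2 vowels add -ak.
So nan → gonanet.

gonanet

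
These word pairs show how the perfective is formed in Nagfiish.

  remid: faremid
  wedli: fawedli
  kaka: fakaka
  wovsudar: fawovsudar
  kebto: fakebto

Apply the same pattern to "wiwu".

Every pair shown (remid → faremid, wedli → fawedli, kaka → fakaka, …) follows the same rule: add the prefix fa-.
So wiwu → fawiwu.

fawiwu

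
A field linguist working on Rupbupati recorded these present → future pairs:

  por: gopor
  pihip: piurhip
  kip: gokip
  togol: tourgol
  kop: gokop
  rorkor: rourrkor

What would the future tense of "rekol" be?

reurkol

pihip and kip both end in -p yet inflect differently (piurhip, gokip), so the final letter is not what conditions the rule; the number of vowels is.
"rekol" has 2 vowels. The stems with 2 vowels (togol → tourgol, rorkor → rourrkor, pihip → piurhip) insert -ur- after the first vowel.
The other pattern: stems with 1 vowel add the prefix go-.
So rekol → reurkol.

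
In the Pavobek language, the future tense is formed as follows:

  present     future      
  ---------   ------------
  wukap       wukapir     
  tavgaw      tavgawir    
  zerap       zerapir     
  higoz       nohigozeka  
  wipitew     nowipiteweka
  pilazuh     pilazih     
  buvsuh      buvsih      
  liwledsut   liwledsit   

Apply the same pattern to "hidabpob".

nohidabpobeka

tavgaw and wipitew both end in -w yet inflect differently (tavgawir, nowipiteweka), so the final letter is not what conditions the rule; the last vowel is.
"hidabpob" has last vowel 'o'. The one such stem in the data (higoz → nohigozeka) adds no- … -eka around the stem, so the same rule applies.
So hidabpob → nohidabpobeka.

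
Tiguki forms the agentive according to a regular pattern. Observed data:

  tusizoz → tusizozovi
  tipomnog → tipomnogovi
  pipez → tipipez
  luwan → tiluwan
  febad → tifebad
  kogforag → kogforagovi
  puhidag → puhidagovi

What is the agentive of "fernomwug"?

fernomwugovi

pipez and tusizoz both end in -z yet inflect differently (tipipez, tusizozovi), so the final letter is not what conditions the rule; the number of vowels is.
"fernomwug" has 3 vowels. The stems with 3 vowels (puhidag → puhidagovi, kogforag → kogforagovi, tipomnog → tipomnogovi) add -ovi.
So fernomwug → fernomwugovi.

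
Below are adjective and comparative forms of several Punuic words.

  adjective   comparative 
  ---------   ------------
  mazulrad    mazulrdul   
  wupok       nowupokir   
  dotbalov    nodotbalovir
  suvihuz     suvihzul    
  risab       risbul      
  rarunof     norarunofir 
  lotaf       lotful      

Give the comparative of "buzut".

"buzut" has last vowel 'u'. The one such stem in the data (suvihuz → suvihzul) deletes the last vowel and adds -ul (as do risab, mazulrad), so the same rule applies.
So buzut → buztul.

buztul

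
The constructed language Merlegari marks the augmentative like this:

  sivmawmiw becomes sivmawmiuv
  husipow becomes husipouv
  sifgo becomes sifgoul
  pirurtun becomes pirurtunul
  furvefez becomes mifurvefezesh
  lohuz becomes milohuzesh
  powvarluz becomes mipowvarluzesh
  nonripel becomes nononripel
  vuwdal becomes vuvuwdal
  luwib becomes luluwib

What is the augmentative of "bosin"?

husipow and sifgo both have last vowel 'o' yet inflect differently (husipouv, sifgoul), so the last vowel is not what conditions the rule; the final letter is.
"bosin" ends in -n. The one such stem in the data (pirurtun → pirurtunul) adds -ul, so the same rule applies.
So bosin → bosinul.

bosinul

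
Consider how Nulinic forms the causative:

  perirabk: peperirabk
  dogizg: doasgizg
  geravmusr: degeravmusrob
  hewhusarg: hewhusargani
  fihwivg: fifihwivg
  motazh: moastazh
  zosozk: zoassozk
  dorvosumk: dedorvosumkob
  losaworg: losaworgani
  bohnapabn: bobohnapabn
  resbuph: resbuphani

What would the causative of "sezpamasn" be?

perirabk and zosozk both end in -k yet inflect differently (peperirabk, zoassozk), so the final letter is not what conditions the rule; the second-to-last letter is.
"sezpamasn" has second-to-last letter 's'. The one such stem in the data (geravmusr → degeravmusrob) adds de- … -ob around the stem, so the same rule applies.
The other patterns: stems whose second-to-last letter is 'b' or 'v' repeat the first consonant+vowel as a prefix; stems whose second-to-last letter is 'z' insert -as- after the first vowel; stems whose second-to-last letter is 'p' or 'r' add -ani.
So sezpamasn → desezpamasnob.

desezpamasnob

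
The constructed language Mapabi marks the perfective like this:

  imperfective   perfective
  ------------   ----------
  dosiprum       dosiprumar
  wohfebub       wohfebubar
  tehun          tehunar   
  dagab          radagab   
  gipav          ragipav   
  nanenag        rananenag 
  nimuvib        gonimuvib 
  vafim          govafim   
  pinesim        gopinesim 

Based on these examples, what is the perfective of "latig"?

"latig" has last vowel 'i'. The stems whose last vowel is 'i' (nimuvib → gonimuvib, vafim → govafim, pinesim → gopinesim) add the prefix go-.
The other patterns: stems whose last vowel is 'u' add -ar; stems whose last vowel is 'a' add the prefix ra-.
So latig → golatig.

golatig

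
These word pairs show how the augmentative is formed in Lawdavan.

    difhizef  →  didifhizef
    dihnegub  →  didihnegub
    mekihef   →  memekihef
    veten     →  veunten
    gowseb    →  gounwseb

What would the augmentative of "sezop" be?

seunzop

"sezop" has 2 vowels. The stems with 2 vowels (veten → veunten, gowseb → gounwseb) insert -un- after the first vowel.
The other pattern: stems with 3 vowels repeat the first consonant+vowel as a prefix.
So sezop → seunzop.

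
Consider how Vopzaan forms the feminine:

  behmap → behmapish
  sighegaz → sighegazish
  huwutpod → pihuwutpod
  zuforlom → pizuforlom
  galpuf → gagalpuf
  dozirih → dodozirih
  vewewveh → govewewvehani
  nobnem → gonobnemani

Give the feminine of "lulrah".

dozirih and vewewveh both end in -h yet inflect differently (dodozirih, govewewvehani), so the final letter is not what conditions the rule; the last vowel is.
"lulrah" has last vowel 'a'. The stems whose last vowel is 'a' (behmap → behmapish, sighegaz → sighegazish) add -ish.
The other patterns: stems whose last vowel is 'o' add the prefix pi-; stems whose last vowel is 'i' or 'u' repeat the first consonant+vowel as a prefix; stems whose last vowel is 'e' add go- … -ani around the stem.
So lulrah → lulrahish.

lulrahish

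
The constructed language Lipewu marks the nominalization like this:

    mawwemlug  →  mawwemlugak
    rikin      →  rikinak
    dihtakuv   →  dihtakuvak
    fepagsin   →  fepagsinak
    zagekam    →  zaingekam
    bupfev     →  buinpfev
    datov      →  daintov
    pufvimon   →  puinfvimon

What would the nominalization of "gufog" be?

"gufog" has last vowel 'o'. The stems whose last vowel is 'o' (datov → daintov, pufvimon → puinfvimon) insert -in- after the first vowel.
The other pattern: stems whose last vowel is 'i' or 'u' add -ak.
So gufog → guinfog.

guinfog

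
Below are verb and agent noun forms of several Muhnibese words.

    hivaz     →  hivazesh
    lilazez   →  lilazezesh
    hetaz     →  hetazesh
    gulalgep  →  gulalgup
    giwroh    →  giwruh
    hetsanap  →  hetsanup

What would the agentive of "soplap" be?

"soplap" ends in -p. The stems ending in -p (gulalgep → gulalgup, hetsanap → hetsanup) change the last vowel to 'u'.
The other pattern: stems ending in -z add -esh.
So soplap → soplup.

soplup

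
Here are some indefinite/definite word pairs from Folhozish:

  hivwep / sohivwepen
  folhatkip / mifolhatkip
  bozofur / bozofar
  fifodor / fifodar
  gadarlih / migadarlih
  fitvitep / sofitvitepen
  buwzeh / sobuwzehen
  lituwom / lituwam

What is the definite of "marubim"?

buwzeh and gadarlih both end in -h yet inflect differently (sobuwzehen, migadarlih), so the final letter is not what conditions the rule; the last vowel is.
"marubim" has last vowel 'i'. The stems whose last vowel is 'i' (gadarlih → migadarlih, folhatkip → mifolhatkip) add the prefix mi-.
The other patterns: stems whose last vowel is 'o' or 'u' change the last vowel to 'a'; stems whose last vowel is 'e' add so- … -en around the stem.
So marubim → mimarubim.

mimarubim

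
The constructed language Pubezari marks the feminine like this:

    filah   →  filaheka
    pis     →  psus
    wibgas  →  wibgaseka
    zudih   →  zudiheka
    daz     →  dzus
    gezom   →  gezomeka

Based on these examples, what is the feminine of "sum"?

smus

pis and wibgas both end in -s yet inflect differently (psus, wibgaseka), so the final letter is not what conditions the rule; the number of vowels is.
"sum" has 1 vowel. The stems with 1 vowel (pis → psus, daz → dzus) delete the last vowel and add -us.
So sum → smus.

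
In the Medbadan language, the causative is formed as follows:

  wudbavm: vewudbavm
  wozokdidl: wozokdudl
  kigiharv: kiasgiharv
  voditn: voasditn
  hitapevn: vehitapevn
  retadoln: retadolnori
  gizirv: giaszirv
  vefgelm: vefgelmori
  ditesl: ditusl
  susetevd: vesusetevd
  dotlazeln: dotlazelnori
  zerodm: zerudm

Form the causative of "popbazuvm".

voditn and hitapevn both end in -n yet inflect differently (voasditn, vehitapevn), so the final letter is not what conditions the rule; the second-to-last letter is.
"popbazuvm" has second-to-last letter 'v'. The stems whose second-to-last letter is 'v' (hitapevn → vehitapevn, wudbavm → vewudbavm, susetevd → vesusetevd) add the prefix ve-.
So popbazuvm → vepopbazuvm.

vepopbazuvm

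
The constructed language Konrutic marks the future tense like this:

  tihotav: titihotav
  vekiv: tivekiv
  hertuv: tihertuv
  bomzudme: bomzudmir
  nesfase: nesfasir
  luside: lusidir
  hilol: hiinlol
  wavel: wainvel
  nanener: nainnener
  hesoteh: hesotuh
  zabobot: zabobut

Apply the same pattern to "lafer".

bomzudme and wavel both have last vowel 'e' yet inflect differently (bomzudmir, wainvel), so the last vowel is not what conditions the rule; the final letter is.
"lafer" ends in -r. The one such stem in the data (nanener → nainnener) inserts -in- after the first vowel (as do hilol, wavel), so the same rule applies.
The other patterns: stems ending in -v add the prefix ti-; stems ending in -e drop the final letter and add -ir; stems ending in -h or -t change the last vowel to 'u'.
So lafer → lainfer.

lainfer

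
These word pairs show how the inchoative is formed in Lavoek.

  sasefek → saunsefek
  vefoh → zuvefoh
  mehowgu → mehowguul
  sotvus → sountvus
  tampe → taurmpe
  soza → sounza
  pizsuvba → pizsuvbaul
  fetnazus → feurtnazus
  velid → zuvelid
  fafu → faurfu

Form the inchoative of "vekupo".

soza and pizsuvba both end in -a yet inflect differently (sounza, pizsuvbaul), so the final letter is not what conditions the rule; the first letter is.
"vekupo" begins with v-. The stems beginning with v- (vefoh → zuvefoh, velid → zuvelid) add the prefix zu-.
So vekupo → zuvekupo.

zuvekupo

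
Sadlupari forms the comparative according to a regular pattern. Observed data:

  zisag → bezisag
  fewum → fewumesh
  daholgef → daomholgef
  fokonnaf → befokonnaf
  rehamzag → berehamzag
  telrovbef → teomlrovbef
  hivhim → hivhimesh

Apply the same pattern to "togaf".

"togaf" has last vowel 'a'. The stems whose last vowel is 'a' (rehamzag → berehamzag, fokonnaf → befokonnaf, zisag → bezisag) add the prefix be-.
The other patterns: stems whose last vowel is 'e' insert -om- after the first vowel; stems whose last vowel is 'i' or 'u' add -esh.
So togaf → betogaf.

betogaf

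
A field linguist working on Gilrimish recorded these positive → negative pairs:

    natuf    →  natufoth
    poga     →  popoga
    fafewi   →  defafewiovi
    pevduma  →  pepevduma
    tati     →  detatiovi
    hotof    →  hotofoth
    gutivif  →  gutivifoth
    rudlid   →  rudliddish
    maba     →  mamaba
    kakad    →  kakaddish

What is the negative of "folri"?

"folri" ends in -i. The stems ending in -i (fafewi → defafewiovi, tati → detatiovi) add de- … -ovi around the stem.
The other patterns: stems ending in -f add -oth; stems ending in -d double the final consonant and add -ish; stems ending in -a repeat the first consonant+vowel as a prefix.
So folri → defolriovi.

defolriovi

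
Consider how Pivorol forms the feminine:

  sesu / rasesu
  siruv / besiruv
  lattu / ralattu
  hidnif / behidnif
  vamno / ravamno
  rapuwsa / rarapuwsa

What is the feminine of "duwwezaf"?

beduwwezaf

siruv and sesu both have last vowel 'u' yet inflect differently (besiruv, rasesu), so the last vowel is not what conditions the rule; whether the stem ends in a vowel or a consonant is.
"duwwezaf" ends in a consonant. The stems ending in a consonant (hidnif → behidnif, siruv → besiruv) add the prefix be-.
The other pattern: stems ending in a vowel add the prefix ra-.
So duwwezaf → beduwwezaf.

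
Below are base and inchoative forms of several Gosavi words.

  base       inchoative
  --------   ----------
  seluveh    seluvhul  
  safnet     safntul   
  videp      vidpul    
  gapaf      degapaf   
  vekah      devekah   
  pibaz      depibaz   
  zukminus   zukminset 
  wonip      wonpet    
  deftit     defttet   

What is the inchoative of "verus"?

verset

seluveh and vekah both end in -h yet inflect differently (seluvhul, devekah), so the final letter is not what conditions the rule; the last vowel is.
"verus" has last vowel 'u'. The one such stem in the data (zukminus → zukminset) deletes the last vowel and adds -et (as do wonip, deftit), so the same rule applies.
So verus → verset.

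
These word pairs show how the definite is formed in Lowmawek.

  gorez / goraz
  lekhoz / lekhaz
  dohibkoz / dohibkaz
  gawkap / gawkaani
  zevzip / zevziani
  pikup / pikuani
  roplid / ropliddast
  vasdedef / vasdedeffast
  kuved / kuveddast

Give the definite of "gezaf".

gezaffast

zevzip and roplid both have last vowel 'i' yet inflect differently (zevziani, ropliddast), so the last vowel is not what conditions the rule; the final letter is.
"gezaf" ends in -f. The one such stem in the data (vasdedef → vasdedeffast) doubles the final consonant and adds -ast (as do roplid, kuved), so the same rule applies.
The other patterns: stems ending in -z change the last vowel to 'a'; stems ending in -p drop the final letter and add -ani.
So gezaf → gezaffast.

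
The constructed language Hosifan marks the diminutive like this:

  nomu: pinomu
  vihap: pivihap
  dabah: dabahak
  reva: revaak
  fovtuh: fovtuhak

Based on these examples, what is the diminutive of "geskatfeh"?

vihap and dabah both have last vowel 'a' yet inflect differently (pivihap, dabahak), so the last vowel is not what conditions the rule; the final letter is.
"geskatfeh" ends in -h. The stems ending in -h (dabah → dabahak, fovtuh → fovtuhak) add -ak.
The other pattern: stems ending in -p or -u add the prefix pi-.
So geskatfeh → geskatfehak.

geskatfehak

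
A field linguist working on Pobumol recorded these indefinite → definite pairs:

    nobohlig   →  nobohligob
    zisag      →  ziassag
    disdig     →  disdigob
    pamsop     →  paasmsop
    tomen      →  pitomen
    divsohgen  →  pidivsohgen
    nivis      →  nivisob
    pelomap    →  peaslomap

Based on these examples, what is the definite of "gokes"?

"gokes" has last vowel 'e'. The stems whose last vowel is 'e' (divsohgen → pidivsohgen, tomen → pitomen) add the prefix pi-.
So gokes → pigokes.

pigokes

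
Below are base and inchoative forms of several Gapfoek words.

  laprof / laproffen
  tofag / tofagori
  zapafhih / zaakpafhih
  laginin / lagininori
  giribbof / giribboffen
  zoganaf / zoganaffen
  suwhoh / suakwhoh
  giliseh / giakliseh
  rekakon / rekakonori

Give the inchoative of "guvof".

guvoffen

giribbof and suwhoh both have last vowel 'o' yet inflect differently (giribboffen, suakwhoh), so the last vowel is not what conditions the rule; the final letter is.
"guvof" ends in -f. The stems ending in -f (zoganaf → zoganaffen, giribbof → giribboffen, laprof → laproffen) double the final consonant and add -en.
The other patterns: stems ending in -h insert -ak- after the first vowel; stems ending in -g or -n add -ori.
So guvof → guvoffen.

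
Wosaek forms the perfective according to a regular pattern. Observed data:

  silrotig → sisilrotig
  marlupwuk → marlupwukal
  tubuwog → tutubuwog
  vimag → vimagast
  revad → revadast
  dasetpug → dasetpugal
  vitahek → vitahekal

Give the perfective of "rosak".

silrotig and vimag both end in -g yet inflect differently (sisilrotig, vimagast), so the final letter is not what conditions the rule; the last vowel is.
"rosak" has last vowel 'a'. The stems whose last vowel is 'a' (vimag → vimagast, revad → revadast) add -ast.
So rosak → rosakast.

rosakast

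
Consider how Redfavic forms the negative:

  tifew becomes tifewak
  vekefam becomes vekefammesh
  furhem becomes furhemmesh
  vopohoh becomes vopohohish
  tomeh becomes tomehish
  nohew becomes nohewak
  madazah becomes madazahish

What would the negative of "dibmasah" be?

dibmasahish

furhem and tomeh both have last vowel 'e' yet inflect differently (furhemmesh, tomehish), so the last vowel is not what conditions the rule; the final letter is.
"dibmasah" ends in -h. The stems ending in -h (tomeh → tomehish, vopohoh → vopohohish, madazah → madazahish) add -ish.
So dibmasah → dibmasahish.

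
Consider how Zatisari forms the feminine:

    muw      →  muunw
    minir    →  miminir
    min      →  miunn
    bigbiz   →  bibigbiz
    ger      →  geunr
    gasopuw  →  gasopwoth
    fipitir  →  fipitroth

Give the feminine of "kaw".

ger and minir both end in -r yet inflect differently (geunr, miminir), so the final letter is not what conditions the rule; the number of vowels is.
"kaw" has 1 vowel. The stems with 1 vowel (muw → muunw, ger → geunr, min → miunn) insert -un- after the first vowel.
The other patterns: stems with 2 vowels repeat the first consonant+vowel as a prefix; stems with 3 vowels delete the last vowel and add -oth.
So kaw → kaunw.

kaunw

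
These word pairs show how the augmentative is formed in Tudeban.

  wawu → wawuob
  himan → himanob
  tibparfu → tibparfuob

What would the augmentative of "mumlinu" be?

mumlinuob

Every pair shown (wawu → wawuob, himan → himanob, tibparfu → tibparfuob) follows the same rule: add -ob.
So mumlinu → mumlinuob.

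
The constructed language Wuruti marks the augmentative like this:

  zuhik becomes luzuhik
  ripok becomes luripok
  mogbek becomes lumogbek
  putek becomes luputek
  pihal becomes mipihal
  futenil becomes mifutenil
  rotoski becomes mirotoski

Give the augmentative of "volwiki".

mivolwiki

"volwiki" ends in -i. The one such stem in the data (rotoski → mirotoski) adds the prefix mi-, so the same rule applies.
So volwiki → mivolwiki.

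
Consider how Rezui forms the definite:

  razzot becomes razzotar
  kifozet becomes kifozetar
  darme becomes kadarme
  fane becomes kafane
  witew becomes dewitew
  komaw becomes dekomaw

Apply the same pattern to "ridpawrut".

kifozet and darme both have last vowel 'e' yet inflect differently (kifozetar, kadarme), so the last vowel is not what conditions the rule; the final letter is.
"ridpawrut" ends in -t. The stems ending in -t (razzot → razzotar, kifozet → kifozetar) add -ar.
So ridpawrut → ridpawrutar.

ridpawrutar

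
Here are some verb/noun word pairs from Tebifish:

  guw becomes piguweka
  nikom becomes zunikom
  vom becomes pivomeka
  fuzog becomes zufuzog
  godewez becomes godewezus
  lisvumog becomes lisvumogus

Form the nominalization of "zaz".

vom and nikom both end in -m yet inflect differently (pivomeka, zunikom), so the final letter is not what conditions the rule; the number of vowels is.
"zaz" has 1 vowel. The stems with 1 vowel (guw → piguweka, vom → pivomeka) add pi- … -eka around the stem.
So zaz → pizazeka.

pizazeka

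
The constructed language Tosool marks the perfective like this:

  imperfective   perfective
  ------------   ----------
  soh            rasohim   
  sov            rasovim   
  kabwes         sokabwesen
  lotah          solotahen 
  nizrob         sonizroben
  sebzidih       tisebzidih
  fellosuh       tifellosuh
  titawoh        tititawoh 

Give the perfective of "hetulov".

tihetulov

soh and lotah both end in -h yet inflect differently (rasohim, solotahen), so the final letter is not what conditions the rule; the number of vowels is.
"hetulov" has 3 vowels. The stems with 3 vowels (sebzidih → tisebzidih, fellosuh → tifellosuh, titawoh → tititawoh) add the prefix ti-.
The other patterns: stems with 1 vowel add ra- … -im around the stem; stems with 2 vowels add so- … -en around the stem.
So hetulov → tihetulov.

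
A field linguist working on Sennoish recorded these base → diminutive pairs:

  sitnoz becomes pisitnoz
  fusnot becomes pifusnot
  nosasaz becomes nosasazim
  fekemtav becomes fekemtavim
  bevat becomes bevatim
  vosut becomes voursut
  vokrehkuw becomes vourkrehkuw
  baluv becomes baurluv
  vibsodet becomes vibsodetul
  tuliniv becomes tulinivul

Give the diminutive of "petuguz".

sitnoz and nosasaz both end in -z yet inflect differently (pisitnoz, nosasazim), so the final letter is not what conditions the rule; the last vowel is.
"petuguz" has last vowel 'u'. The stems whose last vowel is 'u' (vosut → voursut, vokrehkuw → vourkrehkuw, baluv → baurluv) insert -ur- after the first vowel.
The other patterns: stems whose last vowel is 'o' add the prefix pi-; stems whose last vowel is 'a' add -im; stems whose last vowel is 'e' or 'i' add -ul.
So petuguz → peurtuguz.

peurtuguz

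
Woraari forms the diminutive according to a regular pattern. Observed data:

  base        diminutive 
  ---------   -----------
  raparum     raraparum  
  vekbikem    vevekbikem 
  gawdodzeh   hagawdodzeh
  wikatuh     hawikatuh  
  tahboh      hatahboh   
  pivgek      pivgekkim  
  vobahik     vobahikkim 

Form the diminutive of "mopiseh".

hamopiseh

vekbikem and gawdodzeh both have last vowel 'e' yet inflect differently (vevekbikem, hagawdodzeh), so the last vowel is not what conditions the rule; the final letter is.
"mopiseh" ends in -h. The stems ending in -h (gawdodzeh → hagawdodzeh, wikatuh → hawikatuh, tahboh → hatahboh) add the prefix ha-.
So mopiseh → hamopiseh.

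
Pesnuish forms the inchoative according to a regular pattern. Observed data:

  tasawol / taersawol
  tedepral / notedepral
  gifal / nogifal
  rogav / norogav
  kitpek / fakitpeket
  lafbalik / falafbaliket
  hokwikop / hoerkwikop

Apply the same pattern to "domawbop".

tasawol and tedepral both end in -l yet inflect differently (taersawol, notedepral), so the final letter is not what conditions the rule; the last vowel is.
"domawbop" has last vowel 'o'. The stems whose last vowel is 'o' (hokwikop → hoerkwikop, tasawol → taersawol) insert -er- after the first vowel.
So domawbop → doermawbop.

doermawbop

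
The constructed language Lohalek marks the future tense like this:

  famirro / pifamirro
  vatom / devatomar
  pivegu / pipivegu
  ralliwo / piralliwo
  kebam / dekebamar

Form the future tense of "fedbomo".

pifedbomo

vatom and ralliwo both have last vowel 'o' yet inflect differently (devatomar, piralliwo), so the last vowel is not what conditions the rule; whether the stem ends in a vowel or a consonant is.
"fedbomo" ends in a vowel. The stems ending in a vowel (ralliwo → piralliwo, famirro → pifamirro, pivegu → pipivegu) add the prefix pi-.
So fedbomo → pifedbomo.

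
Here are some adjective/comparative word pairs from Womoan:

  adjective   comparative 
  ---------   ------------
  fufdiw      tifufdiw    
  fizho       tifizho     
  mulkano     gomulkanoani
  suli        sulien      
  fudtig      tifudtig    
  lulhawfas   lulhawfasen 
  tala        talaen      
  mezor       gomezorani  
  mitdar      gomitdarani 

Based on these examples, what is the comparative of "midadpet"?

"midadpet" begins with m-. The stems beginning with m- (mezor → gomezorani, mulkano → gomulkanoani, mitdar → gomitdarani) add go- … -ani around the stem.
So midadpet → gomidadpetani.

gomidadpetani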